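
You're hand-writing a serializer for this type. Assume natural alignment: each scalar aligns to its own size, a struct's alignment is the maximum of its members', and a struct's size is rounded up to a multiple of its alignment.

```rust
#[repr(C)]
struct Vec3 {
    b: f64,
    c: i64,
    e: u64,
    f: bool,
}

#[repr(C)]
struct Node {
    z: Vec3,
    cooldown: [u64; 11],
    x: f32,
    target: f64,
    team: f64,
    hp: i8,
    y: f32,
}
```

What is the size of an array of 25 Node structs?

Vec3: @0: b [8B, align 8] → 8; @8: c [8B, align 8] → 16; @16: e [8B, align 8] → 24; @24: f [1B, align 1] → 25; +7 tail pad (align 8); size 32, align 8
@0: z [32B, align 8] → 32
@32: cooldown [88B, align 8] → 120
@120: x [4B, align 4] → 124
+4 pad (align 8)
@128: target [8B, align 8] → 136
@136: team [8B, align 8] → 144
@144: hp [1B, align 1] → 145
+3 pad (align 4)
@148: y [4B, align 4] → 152
size 152, align 8
array of 25: 25 × 152 = 3800

3800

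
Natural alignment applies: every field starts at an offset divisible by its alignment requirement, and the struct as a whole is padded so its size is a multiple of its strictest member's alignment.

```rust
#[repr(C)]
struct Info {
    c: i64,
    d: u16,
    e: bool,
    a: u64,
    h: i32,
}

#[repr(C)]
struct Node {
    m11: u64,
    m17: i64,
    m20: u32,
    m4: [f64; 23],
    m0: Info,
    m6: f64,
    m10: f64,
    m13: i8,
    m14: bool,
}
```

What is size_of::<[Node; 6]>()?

Info: @0: c [8B, align 8] → 8; @8: d [2B, align 2] → 10; @10: e [1B, align 1] → 11; +5 pad (align 8); @16: a [8B, align 8] → 24; @24: h [4B, align 4] → 28; +4 tail pad (align 8); size 32, align 8
@0: m11 [8B, align 8] → 8
@8: m17 [8B, align 8] → 16
@16: m20 [4B, align 4] → 20
+4 pad (align 8)
@24: m4 [184B, align 8] → 208
@208: m0 [32B, align 8] → 240
@240: m6 [8B, align 8] → 248
@248: m10 [8B, align 8] → 256
@256: m13 [1B, align 1] → 257
@257: m14 [1B, align 1] → 258
+6 tail pad (align 8)
size 264, align 8
array of 6: 6 × 264 = 1584

1584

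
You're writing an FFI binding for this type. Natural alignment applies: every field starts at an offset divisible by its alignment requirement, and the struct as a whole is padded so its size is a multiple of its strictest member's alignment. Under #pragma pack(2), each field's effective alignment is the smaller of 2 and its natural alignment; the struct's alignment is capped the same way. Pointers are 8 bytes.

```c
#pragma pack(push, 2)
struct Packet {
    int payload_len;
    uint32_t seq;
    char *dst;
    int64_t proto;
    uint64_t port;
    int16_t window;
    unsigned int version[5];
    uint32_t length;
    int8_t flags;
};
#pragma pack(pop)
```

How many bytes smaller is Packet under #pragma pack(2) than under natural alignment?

natural layout:
  payload_len at 0 (size 4, align 4) → ends 4
  seq at 4 (size 4, align 4) → ends 8
  dst at 8 (size 8, align 8) → ends 16
  proto at 16 (size 8, align 8) → ends 24
  port at 24 (size 8, align 8) → ends 32
  window at 32 (size 2, align 2) → ends 34
  pad 2 to align 4 for version
  version at 36 (size 20, align 4) → ends 56
  length at 56 (size 4, align 4) → ends 60
  flags at 60 (size 1, align 1) → ends 61
  tail pad 3 to reach multiple of 8
  total 64 bytes, alignment 8
packed(2) layout:
  payload_len at 0 (size 4, align 2) → ends 4
  seq at 4 (size 4, align 2) → ends 8
  dst at 8 (size 8, align 2) → ends 16
  proto at 16 (size 8, align 2) → ends 24
  port at 24 (size 8, align 2) → ends 32
  window at 32 (size 2, align 2) → ends 34
  version at 34 (size 20, align 2) → ends 54
  length at 54 (size 4, align 2) → ends 58
  flags at 58 (size 1, align 1) → ends 59
  tail pad 1 to reach multiple of 2
  total 60 bytes, alignment 2
64 − 60 = 4

4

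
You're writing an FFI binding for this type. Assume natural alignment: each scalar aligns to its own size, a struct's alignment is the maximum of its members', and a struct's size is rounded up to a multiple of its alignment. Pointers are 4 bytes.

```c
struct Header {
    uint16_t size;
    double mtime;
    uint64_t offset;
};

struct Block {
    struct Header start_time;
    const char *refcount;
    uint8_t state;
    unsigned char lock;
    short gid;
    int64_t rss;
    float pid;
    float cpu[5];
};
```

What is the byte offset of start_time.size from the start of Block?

0

Header: @0: size [2B, align 2] → 2; +6 pad (align 8); @8: mtime [8B, align 8] → 16; @16: offset [8B, align 8] → 24; size 24, align 8
@0: start_time [24B, align 8] → 24
within Header: size at 0
0 + 0 = 0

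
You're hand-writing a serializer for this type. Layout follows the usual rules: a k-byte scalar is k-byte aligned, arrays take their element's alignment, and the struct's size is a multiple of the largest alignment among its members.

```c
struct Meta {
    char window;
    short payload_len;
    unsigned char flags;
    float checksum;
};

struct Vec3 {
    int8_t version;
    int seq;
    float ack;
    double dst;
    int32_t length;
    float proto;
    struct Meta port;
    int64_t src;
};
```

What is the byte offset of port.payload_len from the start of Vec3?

Meta: @0: window [1B, align 1] → 1; +1 pad (align 2); @2: payload_len [2B, align 2] → 4; @4: flags [1B, align 1] → 5; +3 pad (align 4); @8: checksum [4B, align 4] → 12; size 12, align 4
@0: version [1B, align 1] → 1
+3 pad (align 4)
@4: seq [4B, align 4] → 8
@8: ack [4B, align 4] → 12
+4 pad (align 8)
@16: dst [8B, align 8] → 24
@24: length [4B, align 4] → 28
@28: proto [4B, align 4] → 32
@32: port [12B, align 4] → 44
within Meta: payload_len at 2
32 + 2 = 34

34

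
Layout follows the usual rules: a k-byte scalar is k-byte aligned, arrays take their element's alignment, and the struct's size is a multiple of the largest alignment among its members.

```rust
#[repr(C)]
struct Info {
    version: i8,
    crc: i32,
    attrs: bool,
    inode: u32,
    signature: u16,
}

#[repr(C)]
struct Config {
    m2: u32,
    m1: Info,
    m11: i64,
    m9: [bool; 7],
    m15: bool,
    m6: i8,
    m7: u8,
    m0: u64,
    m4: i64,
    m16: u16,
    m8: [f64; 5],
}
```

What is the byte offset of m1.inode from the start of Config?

Info: @0: version [1B, align 1] → 1; +3 pad (align 4); @4: crc [4B, align 4] → 8; @8: attrs [1B, align 1] → 9; +3 pad (align 4); @12: inode [4B, align 4] → 16; @16: signature [2B, align 2] → 18; +2 tail pad (align 4); size 20, align 4
@0: m2 [4B, align 4] → 4
@4: m1 [20B, align 4] → 24
within Info: inode at 12
4 + 12 = 16

16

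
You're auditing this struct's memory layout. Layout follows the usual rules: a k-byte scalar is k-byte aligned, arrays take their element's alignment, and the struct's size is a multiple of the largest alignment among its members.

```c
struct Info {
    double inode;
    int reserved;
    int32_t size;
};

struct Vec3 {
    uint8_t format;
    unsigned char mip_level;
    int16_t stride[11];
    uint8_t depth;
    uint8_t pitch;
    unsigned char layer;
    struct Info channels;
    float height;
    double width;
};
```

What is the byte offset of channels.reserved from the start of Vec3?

Info: @0: inode [8B, align 8] → 8; @8: reserved [4B, align 4] → 12; @12: size [4B, align 4] → 16; size 16, align 8
@0: format [1B, align 1] → 1
@1: mip_level [1B, align 1] → 2
@2: stride [22B, align 2] → 24
@24: depth [1B, align 1] → 25
@25: pitch [1B, align 1] → 26
@26: layer [1B, align 1] → 27
+5 pad (align 8)
@32: channels [16B, align 8] → 48
within Info: reserved at 8
32 + 8 = 40

40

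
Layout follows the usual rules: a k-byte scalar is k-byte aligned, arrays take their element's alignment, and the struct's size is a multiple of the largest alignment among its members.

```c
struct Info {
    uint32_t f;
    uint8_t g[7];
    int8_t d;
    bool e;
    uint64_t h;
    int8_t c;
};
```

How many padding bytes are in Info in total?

10

0..4  f  (4B, 4-aligned)
4..11  g  (7B, 1-aligned)
11..12  d  (1B, 1-aligned)
12..13  e  (1B, 1-aligned)
13..16  -- padding (3B)
16..24  h  (8B, 8-aligned)
24..25  c  (1B, 1-aligned)
25..32  -- tail padding (7B)
sizeof = 32, alignof = 8
data bytes 22, size 32 → padding 10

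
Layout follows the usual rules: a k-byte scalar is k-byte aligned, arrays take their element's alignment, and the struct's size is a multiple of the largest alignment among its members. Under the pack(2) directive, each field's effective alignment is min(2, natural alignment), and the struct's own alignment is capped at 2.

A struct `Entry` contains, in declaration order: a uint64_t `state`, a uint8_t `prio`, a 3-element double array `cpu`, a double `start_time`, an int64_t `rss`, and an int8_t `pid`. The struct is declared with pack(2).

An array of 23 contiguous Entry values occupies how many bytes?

1196

state at 0 (size 8, align 2) → ends 8
prio at 8 (size 1, align 1) → ends 9
pad 1 to align 2 for cpu
cpu at 10 (size 24, align 2) → ends 34
start_time at 34 (size 8, align 2) → ends 42
rss at 42 (size 8, align 2) → ends 50
pid at 50 (size 1, align 1) → ends 51
tail pad 1 to reach multiple of 2
total 52 bytes, alignment 2
array of 23: 23 × 52 = 1196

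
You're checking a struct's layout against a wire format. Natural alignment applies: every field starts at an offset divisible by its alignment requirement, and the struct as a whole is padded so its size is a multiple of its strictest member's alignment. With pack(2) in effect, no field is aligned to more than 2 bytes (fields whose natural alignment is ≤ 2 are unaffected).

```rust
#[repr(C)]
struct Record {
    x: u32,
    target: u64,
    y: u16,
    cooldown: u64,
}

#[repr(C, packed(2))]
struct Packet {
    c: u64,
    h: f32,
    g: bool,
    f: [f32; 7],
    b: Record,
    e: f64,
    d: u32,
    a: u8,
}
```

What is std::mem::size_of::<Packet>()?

88 bytes

Record: 0..4  x  (4B, 4-aligned); 4..8  -- padding (4B); 8..16  target  (8B, 8-aligned); 16..18  y  (2B, 2-aligned); 18..24  -- padding (6B); 24..32  cooldown  (8B, 8-aligned); sizeof = 32, alignof = 8
0..8  c  (8B, 2-aligned)
8..12  h  (4B, 2-aligned)
12..13  g  (1B, 1-aligned)
13..14  -- padding (1B)
14..42  f  (28B, 2-aligned)
42..74  b  (32B, 2-aligned)
74..82  e  (8B, 2-aligned)
82..86  d  (4B, 2-aligned)
86..87  a  (1B, 1-aligned)
87..88  -- tail padding (1B)
sizeof = 88, alignof = 2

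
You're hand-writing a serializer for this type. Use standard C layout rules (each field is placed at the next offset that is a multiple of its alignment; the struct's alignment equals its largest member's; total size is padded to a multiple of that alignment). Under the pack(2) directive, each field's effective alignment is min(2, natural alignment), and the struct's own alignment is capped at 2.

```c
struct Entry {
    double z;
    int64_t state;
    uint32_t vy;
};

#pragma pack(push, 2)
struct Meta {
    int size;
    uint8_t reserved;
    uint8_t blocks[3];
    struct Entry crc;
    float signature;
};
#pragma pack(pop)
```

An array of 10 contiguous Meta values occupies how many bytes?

360

Entry: z at 0 (size 8, align 8) → ends 8; state at 8 (size 8, align 8) → ends 16; vy at 16 (size 4, align 4) → ends 20; tail pad 4 to reach multiple of 8; total 24 bytes, alignment 8
size at 0 (size 4, align 2) → ends 4
reserved at 4 (size 1, align 1) → ends 5
blocks at 5 (size 3, align 1) → ends 8
crc at 8 (size 24, align 2) → ends 32
signature at 32 (size 4, align 2) → ends 36
total 36 bytes, alignment 2
array of 10: 10 × 36 = 360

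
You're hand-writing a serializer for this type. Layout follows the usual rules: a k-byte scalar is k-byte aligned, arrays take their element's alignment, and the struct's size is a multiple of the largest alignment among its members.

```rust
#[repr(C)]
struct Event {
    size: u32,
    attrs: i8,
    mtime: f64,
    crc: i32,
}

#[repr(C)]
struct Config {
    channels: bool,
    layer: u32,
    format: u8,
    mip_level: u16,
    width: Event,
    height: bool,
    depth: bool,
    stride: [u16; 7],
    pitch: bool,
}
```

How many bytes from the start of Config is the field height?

40

Event: 0..4  size  (4B, 4-aligned); 4..5  attrs  (1B, 1-aligned); 5..8  -- padding (3B); 8..16  mtime  (8B, 8-aligned); 16..20  crc  (4B, 4-aligned); 20..24  -- tail padding (4B); sizeof = 24, alignof = 8
0..1  channels  (1B, 1-aligned)
1..4  -- padding (3B)
4..8  layer  (4B, 4-aligned)
8..9  format  (1B, 1-aligned)
9..10  -- padding (1B)
10..12  mip_level  (2B, 2-aligned)
12..16  -- padding (4B)
16..40  width  (24B, 8-aligned)
40..41  height  (1B, 1-aligned)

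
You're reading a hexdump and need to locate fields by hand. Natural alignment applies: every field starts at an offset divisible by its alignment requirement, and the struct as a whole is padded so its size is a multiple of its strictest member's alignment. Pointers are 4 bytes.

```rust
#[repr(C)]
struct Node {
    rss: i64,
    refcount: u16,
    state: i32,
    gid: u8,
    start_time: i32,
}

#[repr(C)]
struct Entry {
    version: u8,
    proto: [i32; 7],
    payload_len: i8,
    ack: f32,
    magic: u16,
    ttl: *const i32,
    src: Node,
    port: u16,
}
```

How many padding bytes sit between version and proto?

Node: @0: rss [8B, align 8] → 8; @8: refcount [2B, align 2] → 10; +2 pad (align 4); @12: state [4B, align 4] → 16; @16: gid [1B, align 1] → 17; +3 pad (align 4); @20: start_time [4B, align 4] → 24; size 24, align 8
@0: version [1B, align 1] → 1
+3 pad (align 4)
@4: proto [28B, align 4] → 32

3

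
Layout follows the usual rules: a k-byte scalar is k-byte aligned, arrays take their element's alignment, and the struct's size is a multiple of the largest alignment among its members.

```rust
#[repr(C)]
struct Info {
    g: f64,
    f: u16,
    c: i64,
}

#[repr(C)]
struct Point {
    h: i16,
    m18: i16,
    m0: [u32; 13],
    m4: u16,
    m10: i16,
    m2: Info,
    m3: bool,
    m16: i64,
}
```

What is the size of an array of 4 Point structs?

416

Info: g at 0 (size 8, align 8) → ends 8; f at 8 (size 2, align 2) → ends 10; pad 6 to align 8 for c; c at 16 (size 8, align 8) → ends 24; total 24 bytes, alignment 8
h at 0 (size 2, align 2) → ends 2
m18 at 2 (size 2, align 2) → ends 4
m0 at 4 (size 52, align 4) → ends 56
m4 at 56 (size 2, align 2) → ends 58
m10 at 58 (size 2, align 2) → ends 60
pad 4 to align 8 for m2
m2 at 64 (size 24, align 8) → ends 88
m3 at 88 (size 1, align 1) → ends 89
pad 7 to align 8 for m16
m16 at 96 (size 8, align 8) → ends 104
total 104 bytes, alignment 8
array of 4: 4 × 104 = 416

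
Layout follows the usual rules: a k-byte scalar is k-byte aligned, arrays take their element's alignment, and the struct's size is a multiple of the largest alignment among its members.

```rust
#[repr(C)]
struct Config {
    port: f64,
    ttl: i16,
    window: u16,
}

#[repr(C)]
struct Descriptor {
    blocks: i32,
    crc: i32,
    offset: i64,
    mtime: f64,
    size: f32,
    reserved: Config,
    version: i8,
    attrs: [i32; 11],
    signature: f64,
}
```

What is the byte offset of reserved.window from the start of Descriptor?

Config: @0: port [8B, align 8] → 8; @8: ttl [2B, align 2] → 10; @10: window [2B, align 2] → 12; +4 tail pad (align 8); size 16, align 8
@0: blocks [4B, align 4] → 4
@4: crc [4B, align 4] → 8
@8: offset [8B, align 8] → 16
@16: mtime [8B, align 8] → 24
@24: size [4B, align 4] → 28
+4 pad (align 8)
@32: reserved [16B, align 8] → 48
within Config: window at 10
32 + 10 = 42

42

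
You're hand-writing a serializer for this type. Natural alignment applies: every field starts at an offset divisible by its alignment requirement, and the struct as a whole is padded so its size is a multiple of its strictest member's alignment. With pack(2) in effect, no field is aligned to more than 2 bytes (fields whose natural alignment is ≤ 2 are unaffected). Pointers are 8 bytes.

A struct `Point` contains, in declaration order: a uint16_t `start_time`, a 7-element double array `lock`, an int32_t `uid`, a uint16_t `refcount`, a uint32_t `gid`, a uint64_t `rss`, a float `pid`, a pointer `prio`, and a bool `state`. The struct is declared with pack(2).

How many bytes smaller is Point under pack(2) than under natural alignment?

natural layout:
  @0: start_time [2B, align 2] → 2
  +6 pad (align 8)
  @8: lock [56B, align 8] → 64
  @64: uid [4B, align 4] → 68
  @68: refcount [2B, align 2] → 70
  +2 pad (align 4)
  @72: gid [4B, align 4] → 76
  +4 pad (align 8)
  @80: rss [8B, align 8] → 88
  @88: pid [4B, align 4] → 92
  +4 pad (align 8)
  @96: prio [8B, align 8] → 104
  @104: state [1B, align 1] → 105
  +7 tail pad (align 8)
  size 112, align 8
packed(2) layout:
  @0: start_time [2B, align 2] → 2
  @2: lock [56B, align 2] → 58
  @58: uid [4B, align 2] → 62
  @62: refcount [2B, align 2] → 64
  @64: gid [4B, align 2] → 68
  @68: rss [8B, align 2] → 76
  @76: pid [4B, align 2] → 80
  @80: prio [8B, align 2] → 88
  @88: state [1B, align 1] → 89
  +1 tail pad (align 2)
  size 90, align 2
112 − 90 = 22

22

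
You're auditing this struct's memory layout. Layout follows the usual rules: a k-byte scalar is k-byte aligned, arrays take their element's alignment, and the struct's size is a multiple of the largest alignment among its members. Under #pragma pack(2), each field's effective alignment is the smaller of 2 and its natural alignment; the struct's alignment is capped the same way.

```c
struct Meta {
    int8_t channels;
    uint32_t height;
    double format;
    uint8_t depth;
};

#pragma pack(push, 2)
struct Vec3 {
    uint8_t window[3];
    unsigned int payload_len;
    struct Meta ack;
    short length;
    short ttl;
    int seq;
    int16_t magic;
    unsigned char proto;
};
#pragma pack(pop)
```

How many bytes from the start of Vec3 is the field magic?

Meta: 0..1  channels  (1B, 1-aligned); 1..4  -- padding (3B); 4..8  height  (4B, 4-aligned); 8..16  format  (8B, 8-aligned); 16..17  depth  (1B, 1-aligned); 17..24  -- tail padding (7B); sizeof = 24, alignof = 8
0..3  window  (3B, 1-aligned)
3..4  -- padding (1B)
4..8  payload_len  (4B, 2-aligned)
8..32  ack  (24B, 2-aligned)
32..34  length  (2B, 2-aligned)
34..36  ttl  (2B, 2-aligned)
36..40  seq  (4B, 2-aligned)
40..42  magic  (2B, 2-aligned)

40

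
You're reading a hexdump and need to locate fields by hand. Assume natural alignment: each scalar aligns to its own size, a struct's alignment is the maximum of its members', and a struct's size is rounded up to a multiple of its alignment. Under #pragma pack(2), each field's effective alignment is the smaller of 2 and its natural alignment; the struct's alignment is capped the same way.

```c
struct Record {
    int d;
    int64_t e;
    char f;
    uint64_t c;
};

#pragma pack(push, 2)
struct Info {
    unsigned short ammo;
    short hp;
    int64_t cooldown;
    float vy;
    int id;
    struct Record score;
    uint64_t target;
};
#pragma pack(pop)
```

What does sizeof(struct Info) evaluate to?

60 bytes

Record: @0: d [4B, align 4] → 4; +4 pad (align 8); @8: e [8B, align 8] → 16; @16: f [1B, align 1] → 17; +7 pad (align 8); @24: c [8B, align 8] → 32; size 32, align 8
@0: ammo [2B, align 2] → 2
@2: hp [2B, align 2] → 4
@4: cooldown [8B, align 2] → 12
@12: vy [4B, align 2] → 16
@16: id [4B, align 2] → 20
@20: score [32B, align 2] → 52
@52: target [8B, align 2] → 60
size 60, align 2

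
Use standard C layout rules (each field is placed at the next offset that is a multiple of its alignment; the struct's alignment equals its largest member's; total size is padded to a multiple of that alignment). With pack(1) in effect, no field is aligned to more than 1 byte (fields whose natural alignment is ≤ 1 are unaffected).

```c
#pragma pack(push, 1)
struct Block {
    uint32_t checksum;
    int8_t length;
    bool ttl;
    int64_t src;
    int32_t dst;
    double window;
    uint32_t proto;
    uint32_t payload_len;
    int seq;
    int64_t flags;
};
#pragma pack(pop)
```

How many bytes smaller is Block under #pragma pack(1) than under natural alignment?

natural layout:
  0..4  checksum  (4B, 4-aligned)
  4..5  length  (1B, 1-aligned)
  5..6  ttl  (1B, 1-aligned)
  6..8  -- padding (2B)
  8..16  src  (8B, 8-aligned)
  16..20  dst  (4B, 4-aligned)
  20..24  -- padding (4B)
  24..32  window  (8B, 8-aligned)
  32..36  proto  (4B, 4-aligned)
  36..40  payload_len  (4B, 4-aligned)
  40..44  seq  (4B, 4-aligned)
  44..48  -- padding (4B)
  48..56  flags  (8B, 8-aligned)
  sizeof = 56, alignof = 8
packed(1) layout:
  0..4  checksum  (4B, 1-aligned)
  4..5  length  (1B, 1-aligned)
  5..6  ttl  (1B, 1-aligned)
  6..14  src  (8B, 1-aligned)
  14..18  dst  (4B, 1-aligned)
  18..26  window  (8B, 1-aligned)
  26..30  proto  (4B, 1-aligned)
  30..34  payload_len  (4B, 1-aligned)
  34..38  seq  (4B, 1-aligned)
  38..46  flags  (8B, 1-aligned)
  sizeof = 46, alignof = 1
56 − 46 = 10

10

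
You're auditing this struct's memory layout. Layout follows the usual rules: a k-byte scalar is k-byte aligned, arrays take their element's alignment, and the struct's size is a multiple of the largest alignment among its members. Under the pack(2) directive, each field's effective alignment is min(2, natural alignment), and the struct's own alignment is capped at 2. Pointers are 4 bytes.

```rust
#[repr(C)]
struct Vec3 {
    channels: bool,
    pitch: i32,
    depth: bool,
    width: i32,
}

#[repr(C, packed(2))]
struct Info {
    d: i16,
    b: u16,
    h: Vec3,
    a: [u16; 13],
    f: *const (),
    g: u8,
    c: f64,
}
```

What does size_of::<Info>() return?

Vec3: channels at 0 (size 1, align 1) → ends 1; pad 3 to align 4 for pitch; pitch at 4 (size 4, align 4) → ends 8; depth at 8 (size 1, align 1) → ends 9; pad 3 to align 4 for width; width at 12 (size 4, align 4) → ends 16; total 16 bytes, alignment 4
d at 0 (size 2, align 2) → ends 2
b at 2 (size 2, align 2) → ends 4
h at 4 (size 16, align 2) → ends 20
a at 20 (size 26, align 2) → ends 46
f at 46 (size 4, align 2) → ends 50
g at 50 (size 1, align 1) → ends 51
pad 1 to align 2 for c
c at 52 (size 8, align 2) → ends 60
total 60 bytes, alignment 2

60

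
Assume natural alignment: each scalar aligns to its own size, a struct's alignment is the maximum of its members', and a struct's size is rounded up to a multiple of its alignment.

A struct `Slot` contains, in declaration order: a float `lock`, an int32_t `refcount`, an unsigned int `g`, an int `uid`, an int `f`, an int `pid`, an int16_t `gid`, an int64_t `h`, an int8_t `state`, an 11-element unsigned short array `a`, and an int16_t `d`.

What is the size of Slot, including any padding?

72

lock at 0 (size 4, align 4) → ends 4
refcount at 4 (size 4, align 4) → ends 8
g at 8 (size 4, align 4) → ends 12
uid at 12 (size 4, align 4) → ends 16
f at 16 (size 4, align 4) → ends 20
pid at 20 (size 4, align 4) → ends 24
gid at 24 (size 2, align 2) → ends 26
pad 6 to align 8 for h
h at 32 (size 8, align 8) → ends 40
state at 40 (size 1, align 1) → ends 41
pad 1 to align 2 for a
a at 42 (size 22, align 2) → ends 64
d at 64 (size 2, align 2) → ends 66
tail pad 6 to reach multiple of 8
total 72 bytes, alignment 8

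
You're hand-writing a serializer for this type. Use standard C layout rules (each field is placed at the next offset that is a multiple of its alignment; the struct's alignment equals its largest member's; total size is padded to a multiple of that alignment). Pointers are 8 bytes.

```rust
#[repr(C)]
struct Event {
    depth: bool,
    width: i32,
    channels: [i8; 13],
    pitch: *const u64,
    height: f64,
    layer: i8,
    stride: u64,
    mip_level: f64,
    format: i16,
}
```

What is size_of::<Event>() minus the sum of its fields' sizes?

0..1  depth  (1B, 1-aligned)
1..4  -- padding (3B)
4..8  width  (4B, 4-aligned)
8..21  channels  (13B, 1-aligned)
21..24  -- padding (3B)
24..32  pitch  (8B, 8-aligned)
32..40  height  (8B, 8-aligned)
40..41  layer  (1B, 1-aligned)
41..48  -- padding (7B)
48..56  stride  (8B, 8-aligned)
56..64  mip_level  (8B, 8-aligned)
64..66  format  (2B, 2-aligned)
66..72  -- tail padding (6B)
sizeof = 72, alignof = 8
data bytes 53, size 72 → padding 19

19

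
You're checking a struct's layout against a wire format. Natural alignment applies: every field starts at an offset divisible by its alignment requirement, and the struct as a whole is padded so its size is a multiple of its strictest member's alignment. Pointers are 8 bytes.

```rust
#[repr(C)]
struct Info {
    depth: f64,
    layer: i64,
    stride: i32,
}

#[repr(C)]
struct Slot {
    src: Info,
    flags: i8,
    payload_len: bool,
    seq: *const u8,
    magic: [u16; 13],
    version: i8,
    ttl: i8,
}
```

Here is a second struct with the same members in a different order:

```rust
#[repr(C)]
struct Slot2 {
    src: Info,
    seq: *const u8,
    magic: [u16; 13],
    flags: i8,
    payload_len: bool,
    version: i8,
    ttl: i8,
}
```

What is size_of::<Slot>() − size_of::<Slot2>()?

8

Info: 0..8  depth  (8B, 8-aligned); 8..16  layer  (8B, 8-aligned); 16..20  stride  (4B, 4-aligned); 20..24  -- tail padding (4B); sizeof = 24, alignof = 8
0..24  src  (24B, 8-aligned)
24..25  flags  (1B, 1-aligned)
25..26  payload_len  (1B, 1-aligned)
26..32  -- padding (6B)
32..40  seq  (8B, 8-aligned)
40..66  magic  (26B, 2-aligned)
66..67  version  (1B, 1-aligned)
67..68  ttl  (1B, 1-aligned)
68..72  -- tail padding (4B)
sizeof = 72, alignof = 8
— Slot2 —
0..24  src  (24B, 8-aligned)
24..32  seq  (8B, 8-aligned)
32..58  magic  (26B, 2-aligned)
58..59  flags  (1B, 1-aligned)
59..60  payload_len  (1B, 1-aligned)
60..61  version  (1B, 1-aligned)
61..62  ttl  (1B, 1-aligned)
62..64  -- tail padding (2B)
sizeof = 64, alignof = 8
72 − 64 = 8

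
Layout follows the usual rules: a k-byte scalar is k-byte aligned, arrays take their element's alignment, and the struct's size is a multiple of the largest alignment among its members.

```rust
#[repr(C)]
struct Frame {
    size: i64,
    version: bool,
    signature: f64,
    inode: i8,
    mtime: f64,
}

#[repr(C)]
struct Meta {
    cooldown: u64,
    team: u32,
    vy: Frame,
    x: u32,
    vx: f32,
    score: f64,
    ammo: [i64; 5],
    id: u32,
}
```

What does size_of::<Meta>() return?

120 bytes

Frame: 0..8  size  (8B, 8-aligned); 8..9  version  (1B, 1-aligned); 9..16  -- padding (7B); 16..24  signature  (8B, 8-aligned); 24..25  inode  (1B, 1-aligned); 25..32  -- padding (7B); 32..40  mtime  (8B, 8-aligned); sizeof = 40, alignof = 8
0..8  cooldown  (8B, 8-aligned)
8..12  team  (4B, 4-aligned)
12..16  -- padding (4B)
16..56  vy  (40B, 8-aligned)
56..60  x  (4B, 4-aligned)
60..64  vx  (4B, 4-aligned)
64..72  score  (8B, 8-aligned)
72..112  ammo  (40B, 8-aligned)
112..116  id  (4B, 4-aligned)
116..120  -- tail padding (4B)
sizeof = 120, alignof = 8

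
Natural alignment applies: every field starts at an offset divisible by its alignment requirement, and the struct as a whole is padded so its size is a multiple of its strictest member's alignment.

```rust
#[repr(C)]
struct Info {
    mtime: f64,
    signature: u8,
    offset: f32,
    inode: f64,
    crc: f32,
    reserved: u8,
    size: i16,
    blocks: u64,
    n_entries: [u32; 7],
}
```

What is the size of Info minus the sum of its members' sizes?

8

0..8  mtime  (8B, 8-aligned)
8..9  signature  (1B, 1-aligned)
9..12  -- padding (3B)
12..16  offset  (4B, 4-aligned)
16..24  inode  (8B, 8-aligned)
24..28  crc  (4B, 4-aligned)
28..29  reserved  (1B, 1-aligned)
29..30  -- padding (1B)
30..32  size  (2B, 2-aligned)
32..40  blocks  (8B, 8-aligned)
40..68  n_entries  (28B, 4-aligned)
68..72  -- tail padding (4B)
sizeof = 72, alignof = 8
data bytes 64, size 72 → padding 8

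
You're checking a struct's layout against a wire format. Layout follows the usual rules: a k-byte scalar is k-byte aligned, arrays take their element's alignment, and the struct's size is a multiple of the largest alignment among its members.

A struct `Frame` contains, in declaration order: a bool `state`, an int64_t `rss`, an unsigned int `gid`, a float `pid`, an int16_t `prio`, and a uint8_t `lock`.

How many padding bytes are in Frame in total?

12

0..1  state  (1B, 1-aligned)
1..8  -- padding (7B)
8..16  rss  (8B, 8-aligned)
16..20  gid  (4B, 4-aligned)
20..24  pid  (4B, 4-aligned)
24..26  prio  (2B, 2-aligned)
26..27  lock  (1B, 1-aligned)
27..32  -- tail padding (5B)
sizeof = 32, alignof = 8
data bytes 20, size 32 → padding 12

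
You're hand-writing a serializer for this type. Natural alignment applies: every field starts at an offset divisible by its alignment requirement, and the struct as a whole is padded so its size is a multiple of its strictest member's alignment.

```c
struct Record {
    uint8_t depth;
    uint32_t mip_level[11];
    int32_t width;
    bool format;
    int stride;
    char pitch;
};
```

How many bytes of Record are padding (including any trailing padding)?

9

0..1  depth  (1B, 1-aligned)
1..4  -- padding (3B)
4..48  mip_level  (44B, 4-aligned)
48..52  width  (4B, 4-aligned)
52..53  format  (1B, 1-aligned)
53..56  -- padding (3B)
56..60  stride  (4B, 4-aligned)
60..61  pitch  (1B, 1-aligned)
61..64  -- tail padding (3B)
sizeof = 64, alignof = 4
data bytes 55, size 64 → padding 9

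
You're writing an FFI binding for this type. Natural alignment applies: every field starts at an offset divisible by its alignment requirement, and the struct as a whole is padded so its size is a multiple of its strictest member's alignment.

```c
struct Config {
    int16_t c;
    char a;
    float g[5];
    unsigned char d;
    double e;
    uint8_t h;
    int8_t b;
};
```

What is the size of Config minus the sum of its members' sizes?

14

0..2  c  (2B, 2-aligned)
2..3  a  (1B, 1-aligned)
3..4  -- padding (1B)
4..24  g  (20B, 4-aligned)
24..25  d  (1B, 1-aligned)
25..32  -- padding (7B)
32..40  e  (8B, 8-aligned)
40..41  h  (1B, 1-aligned)
41..42  b  (1B, 1-aligned)
42..48  -- tail padding (6B)
sizeof = 48, alignof = 8
data bytes 34, size 48 → padding 14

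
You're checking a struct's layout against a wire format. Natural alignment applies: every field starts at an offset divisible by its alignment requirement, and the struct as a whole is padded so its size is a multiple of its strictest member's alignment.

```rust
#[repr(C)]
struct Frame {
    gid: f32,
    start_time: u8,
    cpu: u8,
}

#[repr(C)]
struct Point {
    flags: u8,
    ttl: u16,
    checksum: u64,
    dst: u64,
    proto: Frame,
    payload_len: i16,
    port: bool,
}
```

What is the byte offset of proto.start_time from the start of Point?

Frame: gid at 0 (size 4, align 4) → ends 4; start_time at 4 (size 1, align 1) → ends 5; cpu at 5 (size 1, align 1) → ends 6; tail pad 2 to reach multiple of 4; total 8 bytes, alignment 4
flags at 0 (size 1, align 1) → ends 1
pad 1 to align 2 for ttl
ttl at 2 (size 2, align 2) → ends 4
pad 4 to align 8 for checksum
checksum at 8 (size 8, align 8) → ends 16
dst at 16 (size 8, align 8) → ends 24
proto at 24 (size 8, align 4) → ends 32
within Frame: start_time at 4
24 + 4 = 28

28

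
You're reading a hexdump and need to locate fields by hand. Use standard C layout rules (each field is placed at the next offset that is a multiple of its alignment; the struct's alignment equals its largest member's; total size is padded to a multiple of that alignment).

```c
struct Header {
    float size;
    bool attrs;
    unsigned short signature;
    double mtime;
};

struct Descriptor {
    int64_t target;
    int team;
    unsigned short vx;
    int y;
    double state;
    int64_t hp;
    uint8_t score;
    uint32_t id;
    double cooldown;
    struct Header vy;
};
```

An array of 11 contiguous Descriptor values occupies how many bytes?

Header: size at 0 (size 4, align 4) → ends 4; attrs at 4 (size 1, align 1) → ends 5; pad 1 to align 2 for signature; signature at 6 (size 2, align 2) → ends 8; mtime at 8 (size 8, align 8) → ends 16; total 16 bytes, alignment 8
target at 0 (size 8, align 8) → ends 8
team at 8 (size 4, align 4) → ends 12
vx at 12 (size 2, align 2) → ends 14
pad 2 to align 4 for y
y at 16 (size 4, align 4) → ends 20
pad 4 to align 8 for state
state at 24 (size 8, align 8) → ends 32
hp at 32 (size 8, align 8) → ends 40
score at 40 (size 1, align 1) → ends 41
pad 3 to align 4 for id
id at 44 (size 4, align 4) → ends 48
cooldown at 48 (size 8, align 8) → ends 56
vy at 56 (size 16, align 8) → ends 72
total 72 bytes, alignment 8
array of 11: 11 × 72 = 792

792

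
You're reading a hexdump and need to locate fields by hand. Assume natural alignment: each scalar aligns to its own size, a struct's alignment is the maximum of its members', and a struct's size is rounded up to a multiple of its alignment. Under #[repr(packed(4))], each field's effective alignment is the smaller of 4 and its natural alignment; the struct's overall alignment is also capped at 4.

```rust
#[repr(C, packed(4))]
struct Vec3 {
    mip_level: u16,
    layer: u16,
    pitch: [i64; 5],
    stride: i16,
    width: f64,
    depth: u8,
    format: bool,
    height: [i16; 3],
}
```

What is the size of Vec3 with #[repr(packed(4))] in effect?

64

@0: mip_level [2B, align 2] → 2
@2: layer [2B, align 2] → 4
@4: pitch [40B, align 4] → 44
@44: stride [2B, align 2] → 46
+2 pad (align 4)
@48: width [8B, align 4] → 56
@56: depth [1B, align 1] → 57
@57: format [1B, align 1] → 58
@58: height [6B, align 2] → 64
size 64, align 4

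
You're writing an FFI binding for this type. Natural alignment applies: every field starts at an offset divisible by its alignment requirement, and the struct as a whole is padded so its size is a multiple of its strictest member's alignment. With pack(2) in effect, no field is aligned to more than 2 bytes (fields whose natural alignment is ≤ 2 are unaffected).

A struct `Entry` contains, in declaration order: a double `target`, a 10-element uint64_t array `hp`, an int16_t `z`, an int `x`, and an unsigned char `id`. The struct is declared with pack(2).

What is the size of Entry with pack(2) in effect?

target at 0 (size 8, align 2) → ends 8
hp at 8 (size 80, align 2) → ends 88
z at 88 (size 2, align 2) → ends 90
x at 90 (size 4, align 2) → ends 94
id at 94 (size 1, align 1) → ends 95
tail pad 1 to reach multiple of 2
total 96 bytes, alignment 2

96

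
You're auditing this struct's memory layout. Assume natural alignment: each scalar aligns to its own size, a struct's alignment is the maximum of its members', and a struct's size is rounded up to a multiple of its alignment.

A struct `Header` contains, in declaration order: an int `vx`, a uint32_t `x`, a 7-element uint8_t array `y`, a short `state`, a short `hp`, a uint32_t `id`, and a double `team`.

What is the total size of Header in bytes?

32 bytes

@0: vx [4B, align 4] → 4
@4: x [4B, align 4] → 8
@8: y [7B, align 1] → 15
+1 pad (align 2)
@16: state [2B, align 2] → 18
@18: hp [2B, align 2] → 20
@20: id [4B, align 4] → 24
@24: team [8B, align 8] → 32
size 32, align 8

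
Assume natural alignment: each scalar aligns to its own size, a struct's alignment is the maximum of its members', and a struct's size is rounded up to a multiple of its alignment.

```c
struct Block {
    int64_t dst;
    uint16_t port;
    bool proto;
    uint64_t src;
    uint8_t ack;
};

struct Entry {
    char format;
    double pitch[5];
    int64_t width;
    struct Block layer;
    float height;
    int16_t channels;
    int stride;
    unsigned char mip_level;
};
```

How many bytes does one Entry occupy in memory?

Block: dst at 0 (size 8, align 8) → ends 8; port at 8 (size 2, align 2) → ends 10; proto at 10 (size 1, align 1) → ends 11; pad 5 to align 8 for src; src at 16 (size 8, align 8) → ends 24; ack at 24 (size 1, align 1) → ends 25; tail pad 7 to reach multiple of 8; total 32 bytes, alignment 8
format at 0 (size 1, align 1) → ends 1
pad 7 to align 8 for pitch
pitch at 8 (size 40, align 8) → ends 48
width at 48 (size 8, align 8) → ends 56
layer at 56 (size 32, align 8) → ends 88
height at 88 (size 4, align 4) → ends 92
channels at 92 (size 2, align 2) → ends 94
pad 2 to align 4 for stride
stride at 96 (size 4, align 4) → ends 100
mip_level at 100 (size 1, align 1) → ends 101
tail pad 3 to reach multiple of 8
total 104 bytes, alignment 8

104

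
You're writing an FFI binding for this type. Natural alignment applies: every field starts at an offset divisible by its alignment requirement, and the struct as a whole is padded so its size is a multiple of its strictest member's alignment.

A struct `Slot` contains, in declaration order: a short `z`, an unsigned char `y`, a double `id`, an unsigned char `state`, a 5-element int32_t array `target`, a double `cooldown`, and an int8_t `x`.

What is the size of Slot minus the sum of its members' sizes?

@0: z [2B, align 2] → 2
@2: y [1B, align 1] → 3
+5 pad (align 8)
@8: id [8B, align 8] → 16
@16: state [1B, align 1] → 17
+3 pad (align 4)
@20: target [20B, align 4] → 40
@40: cooldown [8B, align 8] → 48
@48: x [1B, align 1] → 49
+7 tail pad (align 8)
size 56, align 8
data bytes 41, size 56 → padding 15

15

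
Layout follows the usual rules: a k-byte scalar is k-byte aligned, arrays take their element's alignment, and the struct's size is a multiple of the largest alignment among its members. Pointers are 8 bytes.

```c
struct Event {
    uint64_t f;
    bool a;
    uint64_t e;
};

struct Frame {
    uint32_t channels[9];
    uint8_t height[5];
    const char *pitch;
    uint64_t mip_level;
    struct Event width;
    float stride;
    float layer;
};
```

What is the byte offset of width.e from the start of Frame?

80

Event: 0..8  f  (8B, 8-aligned); 8..9  a  (1B, 1-aligned); 9..16  -- padding (7B); 16..24  e  (8B, 8-aligned); sizeof = 24, alignof = 8
0..36  channels  (36B, 4-aligned)
36..41  height  (5B, 1-aligned)
41..48  -- padding (7B)
48..56  pitch  (8B, 8-aligned)
56..64  mip_level  (8B, 8-aligned)
64..88  width  (24B, 8-aligned)
within Event: e at 16
64 + 16 = 80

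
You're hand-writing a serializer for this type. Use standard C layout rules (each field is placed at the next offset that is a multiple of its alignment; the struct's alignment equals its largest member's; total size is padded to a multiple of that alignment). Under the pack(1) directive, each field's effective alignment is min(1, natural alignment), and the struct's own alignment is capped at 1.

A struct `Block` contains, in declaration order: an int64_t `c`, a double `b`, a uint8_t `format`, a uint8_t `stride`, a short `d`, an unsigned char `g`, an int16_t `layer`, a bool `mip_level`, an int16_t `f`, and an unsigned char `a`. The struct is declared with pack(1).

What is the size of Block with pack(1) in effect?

0..8  c  (8B, 1-aligned)
8..16  b  (8B, 1-aligned)
16..17  format  (1B, 1-aligned)
17..18  stride  (1B, 1-aligned)
18..20  d  (2B, 1-aligned)
20..21  g  (1B, 1-aligned)
21..23  layer  (2B, 1-aligned)
23..24  mip_level  (1B, 1-aligned)
24..26  f  (2B, 1-aligned)
26..27  a  (1B, 1-aligned)
sizeof = 27, alignof = 1

27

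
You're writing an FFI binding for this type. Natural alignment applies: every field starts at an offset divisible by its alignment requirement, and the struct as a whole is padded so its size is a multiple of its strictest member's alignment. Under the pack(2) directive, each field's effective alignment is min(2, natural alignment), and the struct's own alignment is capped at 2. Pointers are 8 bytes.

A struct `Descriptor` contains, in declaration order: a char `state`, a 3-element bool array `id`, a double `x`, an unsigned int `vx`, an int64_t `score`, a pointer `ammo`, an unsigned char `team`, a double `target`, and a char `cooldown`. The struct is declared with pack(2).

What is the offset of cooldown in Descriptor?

42

state at 0 (size 1, align 1) → ends 1
id at 1 (size 3, align 1) → ends 4
x at 4 (size 8, align 2) → ends 12
vx at 12 (size 4, align 2) → ends 16
score at 16 (size 8, align 2) → ends 24
ammo at 24 (size 8, align 2) → ends 32
team at 32 (size 1, align 1) → ends 33
pad 1 to align 2 for target
target at 34 (size 8, align 2) → ends 42
cooldown at 42 (size 1, align 1) → ends 43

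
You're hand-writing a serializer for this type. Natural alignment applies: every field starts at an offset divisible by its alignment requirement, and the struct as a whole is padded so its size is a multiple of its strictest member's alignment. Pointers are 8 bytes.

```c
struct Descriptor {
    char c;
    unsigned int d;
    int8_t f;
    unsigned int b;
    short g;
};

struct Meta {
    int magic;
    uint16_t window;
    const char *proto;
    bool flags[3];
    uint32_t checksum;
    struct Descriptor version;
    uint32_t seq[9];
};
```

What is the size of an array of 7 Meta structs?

560

Descriptor: 0..1  c  (1B, 1-aligned); 1..4  -- padding (3B); 4..8  d  (4B, 4-aligned); 8..9  f  (1B, 1-aligned); 9..12  -- padding (3B); 12..16  b  (4B, 4-aligned); 16..18  g  (2B, 2-aligned); 18..20  -- tail padding (2B); sizeof = 20, alignof = 4
0..4  magic  (4B, 4-aligned)
4..6  window  (2B, 2-aligned)
6..8  -- padding (2B)
8..16  proto  (8B, 8-aligned)
16..19  flags  (3B, 1-aligned)
19..20  -- padding (1B)
20..24  checksum  (4B, 4-aligned)
24..44  version  (20B, 4-aligned)
44..80  seq  (36B, 4-aligned)
sizeof = 80, alignof = 8
array of 7: 7 × 80 = 560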